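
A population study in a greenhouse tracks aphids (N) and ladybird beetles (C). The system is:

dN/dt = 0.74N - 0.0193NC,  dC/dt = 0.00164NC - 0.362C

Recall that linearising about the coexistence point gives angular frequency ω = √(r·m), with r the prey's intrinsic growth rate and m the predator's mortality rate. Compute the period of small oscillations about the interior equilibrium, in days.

T ≈ 12.1 days

Here r = 0.74 and m = 0.362, so r·m = 0.268.
ω = √0.268 = 0.518 per day, hence T = 2π/ω ≈ 12.1 days.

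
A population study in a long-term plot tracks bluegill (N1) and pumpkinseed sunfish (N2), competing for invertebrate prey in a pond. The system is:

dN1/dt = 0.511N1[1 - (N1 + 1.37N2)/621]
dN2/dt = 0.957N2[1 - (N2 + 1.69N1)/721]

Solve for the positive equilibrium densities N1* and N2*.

Setting both brackets to zero gives the nullclines N1 + 1.37N2 = 621 and 1.69N1 + N2 = 721.
Substituting N2 = 721 - 1.69N1 into the first: N1(1 - 1.37·1.69) = 621 - 1.37·721.
So N1* = -367/-1.32 = 279, and then N2* = 721 - 1.69·279 = 250.

N1* ≈ 279, N2* ≈ 250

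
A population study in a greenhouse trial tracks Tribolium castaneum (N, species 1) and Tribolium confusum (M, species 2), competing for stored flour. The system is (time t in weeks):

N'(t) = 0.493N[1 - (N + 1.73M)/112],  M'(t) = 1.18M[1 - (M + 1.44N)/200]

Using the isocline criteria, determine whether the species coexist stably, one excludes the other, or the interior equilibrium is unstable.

species 2 excludes species 1

Compare the nullcline intercepts: K1/α12 = 112/1.73 = 64.7 < K2 = 200; K2/α21 = 200/1.44 = 139 > K1 = 112.
Since the inequalities point opposite ways, species 2 can invade but species 1 cannot.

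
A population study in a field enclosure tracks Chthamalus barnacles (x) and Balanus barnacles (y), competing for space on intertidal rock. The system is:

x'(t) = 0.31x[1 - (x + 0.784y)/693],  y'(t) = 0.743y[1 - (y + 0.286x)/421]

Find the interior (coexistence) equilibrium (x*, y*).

x* ≈ 468, y* ≈ 287

Setting both brackets to zero gives the nullclines x + 0.784y = 693 and 0.286x + y = 421.
Substituting y = 421 - 0.286x into the first: x(1 - 0.784·0.286) = 693 - 0.784·421.
So x* = 363/0.776 = 468, and then y* = 421 - 0.286·468 = 287.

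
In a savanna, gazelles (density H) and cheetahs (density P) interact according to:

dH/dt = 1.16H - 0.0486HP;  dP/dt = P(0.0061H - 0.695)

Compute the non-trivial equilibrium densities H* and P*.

H* ≈ 114, P* ≈ 23.9

Set dP/dt = 0 with P > 0: 0.0061H - 0.695 = 0, so H* = 0.695/0.0061 = 114.
Set dH/dt = 0 with H > 0: 1.16 - 0.0486P = 0, so P* = 1.16/0.0486 = 23.9.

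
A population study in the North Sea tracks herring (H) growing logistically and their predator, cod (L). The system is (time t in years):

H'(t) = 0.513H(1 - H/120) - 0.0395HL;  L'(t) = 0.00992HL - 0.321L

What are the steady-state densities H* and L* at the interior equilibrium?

From dL/dt = 0 with L > 0: 0.00992H* = 0.321, so H* = 32.4.
Substitute into dH/dt = 0: 0.513(1 - 32.4/120) = 0.0395L*.
The bracket is 0.73, giving L* = 0.375/0.0395 = 9.49.

H* ≈ 32.4, L* ≈ 9.49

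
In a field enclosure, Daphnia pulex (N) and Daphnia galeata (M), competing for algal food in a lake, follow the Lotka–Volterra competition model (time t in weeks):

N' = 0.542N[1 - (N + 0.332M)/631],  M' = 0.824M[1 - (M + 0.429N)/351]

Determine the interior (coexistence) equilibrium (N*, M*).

Setting both brackets to zero gives the nullclines N + 0.332M = 631 and 0.429N + M = 351.
Substituting M = 351 - 0.429N into the first: N(1 - 0.332·0.429) = 631 - 0.332·351.
So N* = 514/0.858 = 600, and then M* = 351 - 0.429·600 = 93.6.

N* ≈ 600, M* ≈ 93.6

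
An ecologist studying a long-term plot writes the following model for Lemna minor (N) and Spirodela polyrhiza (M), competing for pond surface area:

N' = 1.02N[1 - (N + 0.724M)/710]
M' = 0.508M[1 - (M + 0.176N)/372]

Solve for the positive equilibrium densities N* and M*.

N* ≈ 505, M* ≈ 283

Setting both brackets to zero gives the nullclines N + 0.724M = 710 and 0.176N + M = 372.
Substituting M = 372 - 0.176N into the first: N(1 - 0.724·0.176) = 710 - 0.724·372.
So N* = 441/0.873 = 505, and then M* = 372 - 0.176·505 = 283.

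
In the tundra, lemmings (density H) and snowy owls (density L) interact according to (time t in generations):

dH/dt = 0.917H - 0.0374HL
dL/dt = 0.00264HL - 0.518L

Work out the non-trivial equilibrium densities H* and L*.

Set dL/dt = 0 with L > 0: 0.00264H - 0.518 = 0, so H* = 0.518/0.00264 = 196.
Set dH/dt = 0 with H > 0: 0.917 - 0.0374L = 0, so L* = 0.917/0.0374 = 24.5.

H* ≈ 196, L* ≈ 24.5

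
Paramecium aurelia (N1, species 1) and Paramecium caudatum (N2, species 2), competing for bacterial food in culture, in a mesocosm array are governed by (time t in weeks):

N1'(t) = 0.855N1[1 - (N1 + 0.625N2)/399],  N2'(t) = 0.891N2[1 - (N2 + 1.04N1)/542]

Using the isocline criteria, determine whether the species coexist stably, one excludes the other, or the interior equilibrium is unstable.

stable coexistence

Compare the nullcline intercepts: K1/α12 = 399/0.625 = 638 > K2 = 542; K2/α21 = 542/1.04 = 521 > K1 = 399.
Since both inequalities hold, each species can invade when rare, so the interior equilibrium is stable.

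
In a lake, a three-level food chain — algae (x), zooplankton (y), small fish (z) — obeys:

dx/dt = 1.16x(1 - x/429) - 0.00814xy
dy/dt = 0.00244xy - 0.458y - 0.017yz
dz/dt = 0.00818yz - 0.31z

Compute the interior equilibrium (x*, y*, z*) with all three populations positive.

From dz/dt = 0: 0.00818y* = 0.31, so y* = 37.9.
From dx/dt = 0: 1.16(1 - x*/429) = 0.00814·37.9, giving x* = 429·(1 - 0.266) = 315.
From dy/dt = 0: 0.00244·315 - 0.458 = 0.017z*, so z* = 0.31/0.017 = 18.3.

x* ≈ 315, y* ≈ 37.9, z* ≈ 18.3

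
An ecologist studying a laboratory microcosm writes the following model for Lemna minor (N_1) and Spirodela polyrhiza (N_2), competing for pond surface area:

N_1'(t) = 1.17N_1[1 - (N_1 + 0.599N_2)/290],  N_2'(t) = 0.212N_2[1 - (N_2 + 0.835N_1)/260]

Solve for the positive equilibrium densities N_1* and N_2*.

Setting both brackets to zero gives the nullclines N_1 + 0.599N_2 = 290 and 0.835N_1 + N_2 = 260.
Substituting N_2 = 260 - 0.835N_1 into the first: N_1(1 - 0.599·0.835) = 290 - 0.599·260.
So N_1* = 134/0.5 = 269, and then N_2* = 260 - 0.835·269 = 35.7.

N_1* ≈ 269, N_2* ≈ 35.7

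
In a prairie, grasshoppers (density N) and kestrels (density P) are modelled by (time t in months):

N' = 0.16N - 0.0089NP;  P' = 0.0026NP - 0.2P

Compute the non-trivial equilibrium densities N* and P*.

Set dP/dt = 0 with P > 0: 0.0026N - 0.2 = 0, so N* = 0.2/0.0026 = 76.9.
Set dN/dt = 0 with N > 0: 0.16 - 0.0089P = 0, so P* = 0.16/0.0089 = 18.

N* ≈ 76.9, P* ≈ 18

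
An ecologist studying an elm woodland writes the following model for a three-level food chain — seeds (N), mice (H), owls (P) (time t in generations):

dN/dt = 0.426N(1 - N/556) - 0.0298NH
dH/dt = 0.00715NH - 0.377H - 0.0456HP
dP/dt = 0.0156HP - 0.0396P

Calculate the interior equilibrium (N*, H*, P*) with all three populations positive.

N* ≈ 457, H* ≈ 2.54, P* ≈ 63.4

From dP/dt = 0: 0.0156H* = 0.0396, so H* = 2.54.
From dN/dt = 0: 0.426(1 - N*/556) = 0.0298·2.54, giving N* = 556·(1 - 0.178) = 457.
From dH/dt = 0: 0.00715·457 - 0.377 = 0.0456P*, so P* = 2.89/0.0456 = 63.4.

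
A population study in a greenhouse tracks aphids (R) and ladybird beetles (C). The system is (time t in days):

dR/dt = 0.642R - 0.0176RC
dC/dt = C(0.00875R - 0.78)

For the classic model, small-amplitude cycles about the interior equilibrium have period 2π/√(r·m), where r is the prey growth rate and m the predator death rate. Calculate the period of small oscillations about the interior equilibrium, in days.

T ≈ 8.88 days

Here r = 0.642 and m = 0.78, so r·m = 0.501.
ω = √0.501 = 0.708 per day, hence T = 2π/ω ≈ 8.88 days.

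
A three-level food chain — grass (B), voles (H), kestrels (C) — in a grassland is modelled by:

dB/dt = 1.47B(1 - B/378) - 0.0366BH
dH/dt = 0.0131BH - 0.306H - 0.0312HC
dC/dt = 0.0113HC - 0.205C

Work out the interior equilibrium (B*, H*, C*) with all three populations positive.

From dC/dt = 0: 0.0113H* = 0.205, so H* = 18.1.
From dB/dt = 0: 1.47(1 - B*/378) = 0.0366·18.1, giving B* = 378·(1 - 0.452) = 207.
From dH/dt = 0: 0.0131·207 - 0.306 = 0.0312C*, so C* = 2.41/0.0312 = 77.2.

B* ≈ 207, H* ≈ 18.1, C* ≈ 77.2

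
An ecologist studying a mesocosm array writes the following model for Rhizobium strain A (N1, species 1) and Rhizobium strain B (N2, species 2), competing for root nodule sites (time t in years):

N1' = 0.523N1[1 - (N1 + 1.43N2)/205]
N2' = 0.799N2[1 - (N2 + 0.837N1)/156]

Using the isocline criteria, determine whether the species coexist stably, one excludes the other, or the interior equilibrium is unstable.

unstable coexistence (outcome depends on initial conditions)

Compare the nullcline intercepts: K1/α12 = 205/1.43 = 143 < K2 = 156; K2/α21 = 156/0.837 = 186 < K1 = 205.
Since both are reversed, neither can invade when rare; the interior point is a saddle.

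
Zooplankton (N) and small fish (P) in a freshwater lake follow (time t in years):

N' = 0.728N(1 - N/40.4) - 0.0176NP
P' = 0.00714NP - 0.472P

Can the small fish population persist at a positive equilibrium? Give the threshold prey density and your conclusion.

Threshold N = 66.1; K < 66.1, so no, the predator goes extinct.

The predator equation gives dP/dt > 0 only when N > 0.472/0.00714 = 66.1.
Without the predator, N → K = 40.4. Since 40.4 < 66.1, the predator cannot invade.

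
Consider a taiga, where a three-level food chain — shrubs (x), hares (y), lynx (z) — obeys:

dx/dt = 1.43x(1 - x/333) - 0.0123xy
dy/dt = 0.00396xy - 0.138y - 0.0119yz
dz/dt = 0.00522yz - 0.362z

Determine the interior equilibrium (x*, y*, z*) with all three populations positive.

From dz/dt = 0: 0.00522y* = 0.362, so y* = 69.3.
From dx/dt = 0: 1.43(1 - x*/333) = 0.0123·69.3, giving x* = 333·(1 - 0.596) = 134.
From dy/dt = 0: 0.00396·134 - 0.138 = 0.0119z*, so z* = 0.394/0.0119 = 33.1.

x* ≈ 134, y* ≈ 69.3, z* ≈ 33.1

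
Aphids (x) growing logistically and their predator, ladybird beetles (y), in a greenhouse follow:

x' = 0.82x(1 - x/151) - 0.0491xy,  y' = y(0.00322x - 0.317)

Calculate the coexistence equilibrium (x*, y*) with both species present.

x* ≈ 98.4, y* ≈ 5.81

From dy/dt = 0 with y > 0: 0.00322x* = 0.317, so x* = 98.4.
Substitute into dx/dt = 0: 0.82(1 - 98.4/151) = 0.0491y*.
The bracket is 0.348, giving y* = 0.285/0.0491 = 5.81.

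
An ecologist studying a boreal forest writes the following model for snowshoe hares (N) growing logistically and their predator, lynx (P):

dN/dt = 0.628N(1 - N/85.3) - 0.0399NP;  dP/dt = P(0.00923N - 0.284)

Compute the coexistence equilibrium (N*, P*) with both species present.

From dP/dt = 0 with P > 0: 0.00923N* = 0.284, so N* = 30.8.
Substitute into dN/dt = 0: 0.628(1 - 30.8/85.3) = 0.0399P*.
The bracket is 0.639, giving P* = 0.401/0.0399 = 10.1.

N* ≈ 30.8, P* ≈ 10.1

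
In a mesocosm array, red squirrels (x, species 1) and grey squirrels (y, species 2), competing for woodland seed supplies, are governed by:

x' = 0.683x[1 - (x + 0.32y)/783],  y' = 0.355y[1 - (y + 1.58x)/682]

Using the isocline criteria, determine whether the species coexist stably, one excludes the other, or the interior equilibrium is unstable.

species 1 excludes species 2

Compare the nullcline intercepts: K1/α12 = 783/0.32 = 2450 > K2 = 682; K2/α21 = 682/1.58 = 432 < K1 = 783.
Since the inequalities point opposite ways, species 1 can invade but species 2 cannot.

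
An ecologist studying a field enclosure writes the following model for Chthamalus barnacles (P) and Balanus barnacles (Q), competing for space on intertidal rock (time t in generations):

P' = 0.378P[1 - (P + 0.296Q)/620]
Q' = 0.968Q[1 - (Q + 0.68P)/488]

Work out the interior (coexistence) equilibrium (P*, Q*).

Setting both brackets to zero gives the nullclines P + 0.296Q = 620 and 0.68P + Q = 488.
Substituting Q = 488 - 0.68P into the first: P(1 - 0.296·0.68) = 620 - 0.296·488.
So P* = 476/0.799 = 595, and then Q* = 488 - 0.68·595 = 83.1.

P* ≈ 595, Q* ≈ 83.1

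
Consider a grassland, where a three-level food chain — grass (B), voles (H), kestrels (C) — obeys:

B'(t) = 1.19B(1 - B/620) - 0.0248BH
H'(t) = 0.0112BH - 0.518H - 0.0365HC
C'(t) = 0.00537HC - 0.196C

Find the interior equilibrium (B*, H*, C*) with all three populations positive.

From dC/dt = 0: 0.00537H* = 0.196, so H* = 36.5.
From dB/dt = 0: 1.19(1 - B*/620) = 0.0248·36.5, giving B* = 620·(1 - 0.761) = 148.
From dH/dt = 0: 0.0112·148 - 0.518 = 0.0365C*, so C* = 1.14/0.0365 = 31.3.

B* ≈ 148, H* ≈ 36.5, C* ≈ 31.3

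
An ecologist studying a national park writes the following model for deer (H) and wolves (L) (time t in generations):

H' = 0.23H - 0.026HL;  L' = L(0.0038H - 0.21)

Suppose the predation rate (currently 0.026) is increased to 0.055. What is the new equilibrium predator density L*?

At the interior fixed point, setting dH/dt = 0 with H > 0 fixes L* = (prey growth rate)/(HL coefficient) — independent of the other coefficients.
With the change, L* = 0.23/0.055 = 4.18; it falls from 8.85.

L* ≈ 4.18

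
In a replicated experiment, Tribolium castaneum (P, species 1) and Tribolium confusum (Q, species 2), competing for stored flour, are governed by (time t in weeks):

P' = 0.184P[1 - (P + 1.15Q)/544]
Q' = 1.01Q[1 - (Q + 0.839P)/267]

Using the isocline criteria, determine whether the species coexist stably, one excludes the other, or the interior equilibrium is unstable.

species 1 excludes species 2

Compare the nullcline intercepts: K1/α12 = 544/1.15 = 473 > K2 = 267; K2/α21 = 267/0.839 = 318 < K1 = 544.
Since the inequalities point opposite ways, species 1 can invade but species 2 cannot.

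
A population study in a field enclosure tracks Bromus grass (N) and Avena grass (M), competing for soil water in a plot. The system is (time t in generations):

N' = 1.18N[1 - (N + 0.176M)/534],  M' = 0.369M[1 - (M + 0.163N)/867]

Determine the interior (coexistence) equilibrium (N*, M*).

Setting both brackets to zero gives the nullclines N + 0.176M = 534 and 0.163N + M = 867.
Substituting M = 867 - 0.163N into the first: N(1 - 0.176·0.163) = 534 - 0.176·867.
So N* = 381/0.971 = 393, and then M* = 867 - 0.163·393 = 803.

N* ≈ 393, M* ≈ 803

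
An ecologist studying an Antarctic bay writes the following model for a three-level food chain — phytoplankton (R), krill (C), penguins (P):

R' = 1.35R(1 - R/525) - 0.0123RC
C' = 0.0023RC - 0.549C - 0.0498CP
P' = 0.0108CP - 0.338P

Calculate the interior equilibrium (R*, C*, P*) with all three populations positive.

From dP/dt = 0: 0.0108C* = 0.338, so C* = 31.3.
From dR/dt = 0: 1.35(1 - R*/525) = 0.0123·31.3, giving R* = 525·(1 - 0.285) = 375.
From dC/dt = 0: 0.0023·375 - 0.549 = 0.0498P*, so P* = 0.314/0.0498 = 6.31.

R* ≈ 375, C* ≈ 31.3, P* ≈ 6.31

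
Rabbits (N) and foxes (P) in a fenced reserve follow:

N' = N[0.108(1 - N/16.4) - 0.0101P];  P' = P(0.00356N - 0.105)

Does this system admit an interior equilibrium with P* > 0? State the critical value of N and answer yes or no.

The predator equation gives dP/dt > 0 only when N > 0.105/0.00356 = 29.5.
Without the predator, N → K = 16.4. Since 16.4 < 29.5, the predator cannot invade.

Threshold N = 29.5; K < 29.5, so no, the predator goes extinct.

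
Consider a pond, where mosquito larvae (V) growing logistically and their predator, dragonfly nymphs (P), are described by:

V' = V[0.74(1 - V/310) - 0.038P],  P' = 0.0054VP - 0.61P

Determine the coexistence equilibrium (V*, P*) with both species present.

From dP/dt = 0 with P > 0: 0.0054V* = 0.61, so V* = 113.
Substitute into dV/dt = 0: 0.74(1 - 113/310) = 0.038P*.
The bracket is 0.636, giving P* = 0.47/0.038 = 12.4.

V* ≈ 113, P* ≈ 12.4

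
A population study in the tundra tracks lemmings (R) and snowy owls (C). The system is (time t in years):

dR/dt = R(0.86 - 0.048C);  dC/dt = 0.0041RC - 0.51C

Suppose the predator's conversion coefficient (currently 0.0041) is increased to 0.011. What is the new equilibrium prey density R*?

R* ≈ 46.4

At the interior fixed point, setting dC/dt = 0 with C > 0 fixes R* = (predator death rate)/(RC coefficient) — independent of the other coefficients.
With the change, R* = 0.51/0.011 = 46.4; it falls from 124.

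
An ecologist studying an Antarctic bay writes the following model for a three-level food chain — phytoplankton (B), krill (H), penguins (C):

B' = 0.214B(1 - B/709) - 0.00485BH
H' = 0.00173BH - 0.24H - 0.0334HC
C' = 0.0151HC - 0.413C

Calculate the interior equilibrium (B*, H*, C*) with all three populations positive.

From dC/dt = 0: 0.0151H* = 0.413, so H* = 27.4.
From dB/dt = 0: 0.214(1 - B*/709) = 0.00485·27.4, giving B* = 709·(1 - 0.62) = 270.
From dH/dt = 0: 0.00173·270 - 0.24 = 0.0334C*, so C* = 0.226/0.0334 = 6.77.

B* ≈ 270, H* ≈ 27.4, C* ≈ 6.77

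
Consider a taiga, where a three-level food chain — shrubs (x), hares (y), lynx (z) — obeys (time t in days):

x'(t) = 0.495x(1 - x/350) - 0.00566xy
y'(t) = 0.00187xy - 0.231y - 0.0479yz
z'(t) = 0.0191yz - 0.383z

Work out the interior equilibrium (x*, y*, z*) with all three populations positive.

From dz/dt = 0: 0.0191y* = 0.383, so y* = 20.1.
From dx/dt = 0: 0.495(1 - x*/350) = 0.00566·20.1, giving x* = 350·(1 - 0.229) = 270.
From dy/dt = 0: 0.00187·270 - 0.231 = 0.0479z*, so z* = 0.273/0.0479 = 5.71.

x* ≈ 270, y* ≈ 20.1, z* ≈ 5.71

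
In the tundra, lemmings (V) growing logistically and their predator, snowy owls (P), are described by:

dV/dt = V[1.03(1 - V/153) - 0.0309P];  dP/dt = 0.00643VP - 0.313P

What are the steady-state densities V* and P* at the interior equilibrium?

V* ≈ 48.7, P* ≈ 22.7

From dP/dt = 0 with P > 0: 0.00643V* = 0.313, so V* = 48.7.
Substitute into dV/dt = 0: 1.03(1 - 48.7/153) = 0.0309P*.
The bracket is 0.682, giving P* = 0.702/0.0309 = 22.7.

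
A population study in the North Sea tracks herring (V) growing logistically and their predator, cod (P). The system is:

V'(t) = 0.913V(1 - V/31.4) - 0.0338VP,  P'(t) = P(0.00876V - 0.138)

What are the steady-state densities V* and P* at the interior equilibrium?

V* ≈ 15.8, P* ≈ 13.5

From dP/dt = 0 with P > 0: 0.00876V* = 0.138, so V* = 15.8.
Substitute into dV/dt = 0: 0.913(1 - 15.8/31.4) = 0.0338P*.
The bracket is 0.498, giving P* = 0.455/0.0338 = 13.5.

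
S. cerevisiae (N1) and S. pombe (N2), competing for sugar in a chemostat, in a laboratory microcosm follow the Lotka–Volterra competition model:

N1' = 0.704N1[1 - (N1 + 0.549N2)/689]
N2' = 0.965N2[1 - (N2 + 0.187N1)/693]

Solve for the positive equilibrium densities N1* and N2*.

N1* ≈ 344, N2* ≈ 629

Setting both brackets to zero gives the nullclines N1 + 0.549N2 = 689 and 0.187N1 + N2 = 693.
Substituting N2 = 693 - 0.187N1 into the first: N1(1 - 0.549·0.187) = 689 - 0.549·693.
So N1* = 309/0.897 = 344, and then N2* = 693 - 0.187·344 = 629.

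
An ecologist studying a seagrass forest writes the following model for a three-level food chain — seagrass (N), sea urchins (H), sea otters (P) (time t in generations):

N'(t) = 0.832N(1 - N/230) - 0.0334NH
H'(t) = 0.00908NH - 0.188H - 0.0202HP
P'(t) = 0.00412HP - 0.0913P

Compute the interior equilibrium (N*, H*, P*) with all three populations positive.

N* ≈ 25.4, H* ≈ 22.2, P* ≈ 2.11

From dP/dt = 0: 0.00412H* = 0.0913, so H* = 22.2.
From dN/dt = 0: 0.832(1 - N*/230) = 0.0334·22.2, giving N* = 230·(1 - 0.89) = 25.4.
From dH/dt = 0: 0.00908·25.4 - 0.188 = 0.0202P*, so P* = 0.0426/0.0202 = 2.11.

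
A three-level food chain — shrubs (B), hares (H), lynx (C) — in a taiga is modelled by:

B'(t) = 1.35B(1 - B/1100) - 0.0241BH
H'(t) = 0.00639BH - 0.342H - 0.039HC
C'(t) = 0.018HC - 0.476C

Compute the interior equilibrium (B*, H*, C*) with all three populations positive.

B* ≈ 581, H* ≈ 26.4, C* ≈ 86.4

From dC/dt = 0: 0.018H* = 0.476, so H* = 26.4.
From dB/dt = 0: 1.35(1 - B*/1100) = 0.0241·26.4, giving B* = 1100·(1 - 0.472) = 581.
From dH/dt = 0: 0.00639·581 - 0.342 = 0.039C*, so C* = 3.37/0.039 = 86.4.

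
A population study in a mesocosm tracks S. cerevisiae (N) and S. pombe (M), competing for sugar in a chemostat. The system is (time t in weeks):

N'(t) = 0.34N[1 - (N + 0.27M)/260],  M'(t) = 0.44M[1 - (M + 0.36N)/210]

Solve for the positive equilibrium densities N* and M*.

Setting both brackets to zero gives the nullclines N + 0.27M = 260 and 0.36N + M = 210.
Substituting M = 210 - 0.36N into the first: N(1 - 0.27·0.36) = 260 - 0.27·210.
So N* = 203/0.903 = 225, and then M* = 210 - 0.36·225 = 129.

N* ≈ 225, M* ≈ 129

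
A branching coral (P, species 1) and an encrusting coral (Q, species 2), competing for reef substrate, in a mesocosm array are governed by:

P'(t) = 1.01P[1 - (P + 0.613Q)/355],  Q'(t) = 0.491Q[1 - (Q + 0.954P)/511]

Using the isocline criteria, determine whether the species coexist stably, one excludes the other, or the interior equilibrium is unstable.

Compare the nullcline intercepts: K1/α12 = 355/0.613 = 579 > K2 = 511; K2/α21 = 511/0.954 = 536 > K1 = 355.
Since both inequalities hold, each species can invade when rare, so the interior equilibrium is stable.

stable coexistence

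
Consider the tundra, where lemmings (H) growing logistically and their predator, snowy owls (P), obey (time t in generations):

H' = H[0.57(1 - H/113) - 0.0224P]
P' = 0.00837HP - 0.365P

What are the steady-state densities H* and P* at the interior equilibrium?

From dP/dt = 0 with P > 0: 0.00837H* = 0.365, so H* = 43.6.
Substitute into dH/dt = 0: 0.57(1 - 43.6/113) = 0.0224P*.
The bracket is 0.614, giving P* = 0.35/0.0224 = 15.6.

H* ≈ 43.6, P* ≈ 15.6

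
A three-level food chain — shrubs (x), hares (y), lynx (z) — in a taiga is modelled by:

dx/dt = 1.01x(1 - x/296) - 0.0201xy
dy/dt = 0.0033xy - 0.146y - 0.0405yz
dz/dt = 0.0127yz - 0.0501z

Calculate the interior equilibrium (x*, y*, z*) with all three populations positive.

From dz/dt = 0: 0.0127y* = 0.0501, so y* = 3.94.
From dx/dt = 0: 1.01(1 - x*/296) = 0.0201·3.94, giving x* = 296·(1 - 0.0785) = 273.
From dy/dt = 0: 0.0033·273 - 0.146 = 0.0405z*, so z* = 0.754/0.0405 = 18.6.

x* ≈ 273, y* ≈ 3.94, z* ≈ 18.6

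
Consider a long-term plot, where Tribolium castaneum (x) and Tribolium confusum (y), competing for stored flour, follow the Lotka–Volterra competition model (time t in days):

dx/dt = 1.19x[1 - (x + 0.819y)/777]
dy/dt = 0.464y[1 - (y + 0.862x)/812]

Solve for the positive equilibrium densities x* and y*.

x* ≈ 381, y* ≈ 484

Setting both brackets to zero gives the nullclines x + 0.819y = 777 and 0.862x + y = 812.
Substituting y = 812 - 0.862x into the first: x(1 - 0.819·0.862) = 777 - 0.819·812.
So x* = 112/0.294 = 381, and then y* = 812 - 0.862·381 = 484.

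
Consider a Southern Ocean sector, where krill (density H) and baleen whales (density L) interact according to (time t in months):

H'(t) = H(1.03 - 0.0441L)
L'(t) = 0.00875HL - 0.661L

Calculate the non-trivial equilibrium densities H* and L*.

H* ≈ 75.5, L* ≈ 23.4

Set dL/dt = 0 with L > 0: 0.00875H - 0.661 = 0, so H* = 0.661/0.00875 = 75.5.
Set dH/dt = 0 with H > 0: 1.03 - 0.0441L = 0, so L* = 1.03/0.0441 = 23.4.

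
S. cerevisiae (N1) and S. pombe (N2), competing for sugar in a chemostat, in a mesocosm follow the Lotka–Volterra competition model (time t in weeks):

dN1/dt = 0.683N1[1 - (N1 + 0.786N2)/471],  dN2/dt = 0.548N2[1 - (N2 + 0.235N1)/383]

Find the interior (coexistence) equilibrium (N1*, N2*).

Setting both brackets to zero gives the nullclines N1 + 0.786N2 = 471 and 0.235N1 + N2 = 383.
Substituting N2 = 383 - 0.235N1 into the first: N1(1 - 0.786·0.235) = 471 - 0.786·383.
So N1* = 170/0.815 = 208, and then N2* = 383 - 0.235·208 = 334.

N1* ≈ 208, N2* ≈ 334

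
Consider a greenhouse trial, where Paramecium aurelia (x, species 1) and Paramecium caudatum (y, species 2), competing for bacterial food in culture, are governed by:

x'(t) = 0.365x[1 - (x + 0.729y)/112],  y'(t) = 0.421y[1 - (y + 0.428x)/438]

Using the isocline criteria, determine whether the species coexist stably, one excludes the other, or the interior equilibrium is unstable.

Compare the nullcline intercepts: K1/α12 = 112/0.729 = 154 < K2 = 438; K2/α21 = 438/0.428 = 1020 > K1 = 112.
Since the inequalities point opposite ways, species 2 can invade but species 1 cannot.

species 2 excludes species 1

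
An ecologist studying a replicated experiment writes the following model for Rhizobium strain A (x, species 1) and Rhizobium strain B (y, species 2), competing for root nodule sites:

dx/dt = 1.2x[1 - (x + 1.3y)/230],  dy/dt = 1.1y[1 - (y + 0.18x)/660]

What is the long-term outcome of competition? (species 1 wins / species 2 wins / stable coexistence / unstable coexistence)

species 2 excludes species 1

Compare the nullcline intercepts: K1/α12 = 230/1.3 = 177 < K2 = 660; K2/α21 = 660/0.18 = 3670 > K1 = 230.
Since the inequalities point opposite ways, species 2 can invade but species 1 cannot.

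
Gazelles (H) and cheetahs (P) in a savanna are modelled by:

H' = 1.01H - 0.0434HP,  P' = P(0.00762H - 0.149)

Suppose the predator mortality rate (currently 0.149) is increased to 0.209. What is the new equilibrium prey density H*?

H* ≈ 27.4

At the interior fixed point, setting dP/dt = 0 with P > 0 fixes H* = (predator death rate)/(HP coefficient) — independent of the other coefficients.
With the change, H* = 0.209/0.00762 = 27.4; it rises from 19.6.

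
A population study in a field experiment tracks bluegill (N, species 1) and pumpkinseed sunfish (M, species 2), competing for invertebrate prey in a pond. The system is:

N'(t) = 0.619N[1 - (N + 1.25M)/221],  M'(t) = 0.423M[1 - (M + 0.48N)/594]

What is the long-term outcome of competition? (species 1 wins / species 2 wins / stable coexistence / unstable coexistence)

species 2 excludes species 1

Compare the nullcline intercepts: K1/α12 = 221/1.25 = 177 < K2 = 594; K2/α21 = 594/0.48 = 1240 > K1 = 221.
Since the inequalities point opposite ways, species 2 can invade but species 1 cannot.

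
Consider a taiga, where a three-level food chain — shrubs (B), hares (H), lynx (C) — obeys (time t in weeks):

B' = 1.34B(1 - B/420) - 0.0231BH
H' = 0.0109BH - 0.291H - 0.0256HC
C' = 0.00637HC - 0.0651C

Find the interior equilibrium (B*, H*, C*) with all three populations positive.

B* ≈ 346, H* ≈ 10.2, C* ≈ 136

From dC/dt = 0: 0.00637H* = 0.0651, so H* = 10.2.
From dB/dt = 0: 1.34(1 - B*/420) = 0.0231·10.2, giving B* = 420·(1 - 0.176) = 346.
From dH/dt = 0: 0.0109·346 - 0.291 = 0.0256C*, so C* = 3.48/0.0256 = 136.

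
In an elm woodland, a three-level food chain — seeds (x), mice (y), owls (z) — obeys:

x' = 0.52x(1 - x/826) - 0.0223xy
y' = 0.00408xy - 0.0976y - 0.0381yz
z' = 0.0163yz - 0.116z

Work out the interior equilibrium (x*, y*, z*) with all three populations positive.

From dz/dt = 0: 0.0163y* = 0.116, so y* = 7.12.
From dx/dt = 0: 0.52(1 - x*/826) = 0.0223·7.12, giving x* = 826·(1 - 0.305) = 574.
From dy/dt = 0: 0.00408·574 - 0.0976 = 0.0381z*, so z* = 2.24/0.0381 = 58.9.

x* ≈ 574, y* ≈ 7.12, z* ≈ 58.9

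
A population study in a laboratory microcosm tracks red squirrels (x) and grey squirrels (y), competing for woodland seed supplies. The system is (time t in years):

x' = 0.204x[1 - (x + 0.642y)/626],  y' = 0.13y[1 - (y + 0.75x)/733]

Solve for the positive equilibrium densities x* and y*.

x* ≈ 300, y* ≈ 508

Setting both brackets to zero gives the nullclines x + 0.642y = 626 and 0.75x + y = 733.
Substituting y = 733 - 0.75x into the first: x(1 - 0.642·0.75) = 626 - 0.642·733.
So x* = 155/0.518 = 300, and then y* = 733 - 0.75·300 = 508.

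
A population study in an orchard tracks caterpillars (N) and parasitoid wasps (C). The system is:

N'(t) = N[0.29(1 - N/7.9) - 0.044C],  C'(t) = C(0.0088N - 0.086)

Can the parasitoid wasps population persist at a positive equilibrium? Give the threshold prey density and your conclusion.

The predator equation gives dC/dt > 0 only when N > 0.086/0.0088 = 9.77.
Without the predator, N → K = 7.9. Since 7.9 < 9.77, the predator cannot invade.

Threshold N = 9.77; K < 9.77, so no, the predator goes extinct.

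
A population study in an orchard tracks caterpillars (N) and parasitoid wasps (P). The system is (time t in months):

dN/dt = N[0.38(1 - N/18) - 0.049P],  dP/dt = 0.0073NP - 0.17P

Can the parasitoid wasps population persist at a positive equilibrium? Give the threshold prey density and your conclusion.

Threshold N = 23.3; K < 23.3, so no, the predator goes extinct.

The predator equation gives dP/dt > 0 only when N > 0.17/0.0073 = 23.3.
Without the predator, N → K = 18. Since 18 < 23.3, the predator cannot invade.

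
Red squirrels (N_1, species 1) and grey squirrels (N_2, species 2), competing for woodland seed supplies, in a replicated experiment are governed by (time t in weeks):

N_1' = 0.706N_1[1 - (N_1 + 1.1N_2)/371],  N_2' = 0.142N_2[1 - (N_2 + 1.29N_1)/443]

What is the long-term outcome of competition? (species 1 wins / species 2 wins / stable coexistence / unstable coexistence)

Compare the nullcline intercepts: K1/α12 = 371/1.1 = 337 < K2 = 443; K2/α21 = 443/1.29 = 343 < K1 = 371.
Since both are reversed, neither can invade when rare; the interior point is a saddle.

unstable coexistence (outcome depends on initial conditions)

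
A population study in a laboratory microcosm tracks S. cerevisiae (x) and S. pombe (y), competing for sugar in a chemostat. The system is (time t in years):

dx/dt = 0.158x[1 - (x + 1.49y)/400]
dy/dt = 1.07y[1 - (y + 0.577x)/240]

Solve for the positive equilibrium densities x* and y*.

Setting both brackets to zero gives the nullclines x + 1.49y = 400 and 0.577x + y = 240.
Substituting y = 240 - 0.577x into the first: x(1 - 1.49·0.577) = 400 - 1.49·240.
So x* = 42.4/0.14 = 302, and then y* = 240 - 0.577·302 = 65.6.

x* ≈ 302, y* ≈ 65.6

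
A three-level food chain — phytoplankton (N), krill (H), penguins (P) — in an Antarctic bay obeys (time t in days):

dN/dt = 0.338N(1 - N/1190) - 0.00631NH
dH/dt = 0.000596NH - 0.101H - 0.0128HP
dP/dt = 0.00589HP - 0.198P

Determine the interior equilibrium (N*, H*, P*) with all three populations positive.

From dP/dt = 0: 0.00589H* = 0.198, so H* = 33.6.
From dN/dt = 0: 0.338(1 - N*/1190) = 0.00631·33.6, giving N* = 1190·(1 - 0.628) = 443.
From dH/dt = 0: 0.000596·443 - 0.101 = 0.0128P*, so P* = 0.163/0.0128 = 12.7.

N* ≈ 443, H* ≈ 33.6, P* ≈ 12.7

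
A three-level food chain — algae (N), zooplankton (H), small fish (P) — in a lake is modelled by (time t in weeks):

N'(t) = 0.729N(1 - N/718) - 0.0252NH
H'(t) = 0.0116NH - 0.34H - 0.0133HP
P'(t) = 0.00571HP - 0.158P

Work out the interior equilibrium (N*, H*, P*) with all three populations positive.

N* ≈ 31.2, H* ≈ 27.7, P* ≈ 1.66

From dP/dt = 0: 0.00571H* = 0.158, so H* = 27.7.
From dN/dt = 0: 0.729(1 - N*/718) = 0.0252·27.7, giving N* = 718·(1 - 0.957) = 31.2.
From dH/dt = 0: 0.0116·31.2 - 0.34 = 0.0133P*, so P* = 0.0221/0.0133 = 1.66.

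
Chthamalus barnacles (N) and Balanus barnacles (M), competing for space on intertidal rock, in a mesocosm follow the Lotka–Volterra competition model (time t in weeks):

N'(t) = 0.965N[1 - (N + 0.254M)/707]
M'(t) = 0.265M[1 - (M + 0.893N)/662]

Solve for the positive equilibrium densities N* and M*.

Setting both brackets to zero gives the nullclines N + 0.254M = 707 and 0.893N + M = 662.
Substituting M = 662 - 0.893N into the first: N(1 - 0.254·0.893) = 707 - 0.254·662.
So N* = 539/0.773 = 697, and then M* = 662 - 0.893·697 = 39.6.

N* ≈ 697, M* ≈ 39.6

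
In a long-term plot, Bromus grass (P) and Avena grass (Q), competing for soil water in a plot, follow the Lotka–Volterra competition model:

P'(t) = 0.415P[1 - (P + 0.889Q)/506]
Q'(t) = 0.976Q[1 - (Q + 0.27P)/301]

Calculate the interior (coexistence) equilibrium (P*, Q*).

Setting both brackets to zero gives the nullclines P + 0.889Q = 506 and 0.27P + Q = 301.
Substituting Q = 301 - 0.27P into the first: P(1 - 0.889·0.27) = 506 - 0.889·301.
So P* = 238/0.76 = 314, and then Q* = 301 - 0.27·314 = 216.

P* ≈ 314, Q* ≈ 216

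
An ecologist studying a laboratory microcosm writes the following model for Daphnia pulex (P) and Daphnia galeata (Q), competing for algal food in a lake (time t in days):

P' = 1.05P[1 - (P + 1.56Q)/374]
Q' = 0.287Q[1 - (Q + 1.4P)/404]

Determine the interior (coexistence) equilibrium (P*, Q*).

P* ≈ 216, Q* ≈ 101

Setting both brackets to zero gives the nullclines P + 1.56Q = 374 and 1.4P + Q = 404.
Substituting Q = 404 - 1.4P into the first: P(1 - 1.56·1.4) = 374 - 1.56·404.
So P* = -256/-1.18 = 216, and then Q* = 404 - 1.4·216 = 101.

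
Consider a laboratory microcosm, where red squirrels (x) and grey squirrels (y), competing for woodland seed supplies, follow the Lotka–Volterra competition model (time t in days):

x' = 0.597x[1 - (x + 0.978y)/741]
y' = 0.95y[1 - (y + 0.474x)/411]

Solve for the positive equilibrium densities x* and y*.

x* ≈ 632, y* ≈ 111

Setting both brackets to zero gives the nullclines x + 0.978y = 741 and 0.474x + y = 411.
Substituting y = 411 - 0.474x into the first: x(1 - 0.978·0.474) = 741 - 0.978·411.
So x* = 339/0.536 = 632, and then y* = 411 - 0.474·632 = 111.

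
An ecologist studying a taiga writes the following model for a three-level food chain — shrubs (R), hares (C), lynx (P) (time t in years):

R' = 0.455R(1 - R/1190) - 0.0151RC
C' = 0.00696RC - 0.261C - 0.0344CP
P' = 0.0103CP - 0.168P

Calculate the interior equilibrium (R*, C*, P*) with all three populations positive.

From dP/dt = 0: 0.0103C* = 0.168, so C* = 16.3.
From dR/dt = 0: 0.455(1 - R*/1190) = 0.0151·16.3, giving R* = 1190·(1 - 0.541) = 546.
From dC/dt = 0: 0.00696·546 - 0.261 = 0.0344P*, so P* = 3.54/0.0344 = 103.

R* ≈ 546, C* ≈ 16.3, P* ≈ 103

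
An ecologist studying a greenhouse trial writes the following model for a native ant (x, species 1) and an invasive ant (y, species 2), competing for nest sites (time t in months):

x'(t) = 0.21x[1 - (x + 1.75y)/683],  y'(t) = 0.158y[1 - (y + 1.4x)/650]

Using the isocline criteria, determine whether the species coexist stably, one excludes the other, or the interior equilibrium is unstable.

unstable coexistence (outcome depends on initial conditions)

Compare the nullcline intercepts: K1/α12 = 683/1.75 = 390 < K2 = 650; K2/α21 = 650/1.4 = 464 < K1 = 683.
Since both are reversed, neither can invade when rare; the interior point is a saddle.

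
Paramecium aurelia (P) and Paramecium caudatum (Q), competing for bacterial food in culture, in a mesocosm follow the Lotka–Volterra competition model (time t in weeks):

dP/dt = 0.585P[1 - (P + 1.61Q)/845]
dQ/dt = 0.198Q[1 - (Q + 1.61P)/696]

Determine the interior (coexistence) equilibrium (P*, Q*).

Setting both brackets to zero gives the nullclines P + 1.61Q = 845 and 1.61P + Q = 696.
Substituting Q = 696 - 1.61P into the first: P(1 - 1.61·1.61) = 845 - 1.61·696.
So P* = -276/-1.59 = 173, and then Q* = 696 - 1.61·173 = 417.

P* ≈ 173, Q* ≈ 417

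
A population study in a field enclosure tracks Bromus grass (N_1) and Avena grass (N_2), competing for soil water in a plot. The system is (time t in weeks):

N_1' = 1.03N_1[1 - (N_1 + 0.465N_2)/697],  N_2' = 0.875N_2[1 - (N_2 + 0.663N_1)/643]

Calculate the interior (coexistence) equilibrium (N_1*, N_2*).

N_1* ≈ 575, N_2* ≈ 262

Setting both brackets to zero gives the nullclines N_1 + 0.465N_2 = 697 and 0.663N_1 + N_2 = 643.
Substituting N_2 = 643 - 0.663N_1 into the first: N_1(1 - 0.465·0.663) = 697 - 0.465·643.
So N_1* = 398/0.692 = 575, and then N_2* = 643 - 0.663·575 = 262.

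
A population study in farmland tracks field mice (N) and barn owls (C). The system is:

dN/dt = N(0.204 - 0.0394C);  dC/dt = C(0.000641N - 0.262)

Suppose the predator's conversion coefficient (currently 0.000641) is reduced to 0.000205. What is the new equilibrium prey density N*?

At the interior fixed point, setting dC/dt = 0 with C > 0 fixes N* = (predator death rate)/(NC coefficient) — independent of the other coefficients.
With the change, N* = 0.262/0.000205 = 1280; it rises from 409.

N* ≈ 1280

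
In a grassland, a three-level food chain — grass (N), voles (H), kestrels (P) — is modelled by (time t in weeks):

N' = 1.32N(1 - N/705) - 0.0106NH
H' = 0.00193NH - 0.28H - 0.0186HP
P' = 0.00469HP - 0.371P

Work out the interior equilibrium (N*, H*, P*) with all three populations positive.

From dP/dt = 0: 0.00469H* = 0.371, so H* = 79.1.
From dN/dt = 0: 1.32(1 - N*/705) = 0.0106·79.1, giving N* = 705·(1 - 0.635) = 257.
From dH/dt = 0: 0.00193·257 - 0.28 = 0.0186P*, so P* = 0.216/0.0186 = 11.6.

N* ≈ 257, H* ≈ 79.1, P* ≈ 11.6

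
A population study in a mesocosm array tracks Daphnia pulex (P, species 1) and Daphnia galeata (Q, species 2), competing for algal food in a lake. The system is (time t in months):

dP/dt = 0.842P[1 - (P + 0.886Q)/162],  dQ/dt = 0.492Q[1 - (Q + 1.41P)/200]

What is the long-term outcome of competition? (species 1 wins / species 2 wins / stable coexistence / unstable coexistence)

Compare the nullcline intercepts: K1/α12 = 162/0.886 = 183 < K2 = 200; K2/α21 = 200/1.41 = 142 < K1 = 162.
Since both are reversed, neither can invade when rare; the interior point is a saddle.

unstable coexistence (outcome depends on initial conditions)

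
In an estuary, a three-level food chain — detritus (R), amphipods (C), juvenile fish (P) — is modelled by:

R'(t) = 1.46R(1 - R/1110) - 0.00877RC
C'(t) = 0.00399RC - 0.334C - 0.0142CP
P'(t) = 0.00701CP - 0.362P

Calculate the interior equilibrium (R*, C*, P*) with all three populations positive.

From dP/dt = 0: 0.00701C* = 0.362, so C* = 51.6.
From dR/dt = 0: 1.46(1 - R*/1110) = 0.00877·51.6, giving R* = 1110·(1 - 0.31) = 766.
From dC/dt = 0: 0.00399·766 - 0.334 = 0.0142P*, so P* = 2.72/0.0142 = 192.

R* ≈ 766, C* ≈ 51.6, P* ≈ 192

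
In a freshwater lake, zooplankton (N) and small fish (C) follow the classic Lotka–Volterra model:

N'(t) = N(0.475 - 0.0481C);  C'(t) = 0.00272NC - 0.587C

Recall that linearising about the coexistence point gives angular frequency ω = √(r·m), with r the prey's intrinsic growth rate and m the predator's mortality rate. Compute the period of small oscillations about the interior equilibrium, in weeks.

Here r = 0.475 and m = 0.587, so r·m = 0.279.
ω = √0.279 = 0.528 per week, hence T = 2π/ω ≈ 11.9 weeks.

T ≈ 11.9 weeks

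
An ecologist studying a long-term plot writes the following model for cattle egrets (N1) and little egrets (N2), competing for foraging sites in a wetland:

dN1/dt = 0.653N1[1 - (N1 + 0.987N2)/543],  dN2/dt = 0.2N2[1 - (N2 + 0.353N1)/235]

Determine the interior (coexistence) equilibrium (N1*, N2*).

Setting both brackets to zero gives the nullclines N1 + 0.987N2 = 543 and 0.353N1 + N2 = 235.
Substituting N2 = 235 - 0.353N1 into the first: N1(1 - 0.987·0.353) = 543 - 0.987·235.
So N1* = 311/0.652 = 477, and then N2* = 235 - 0.353·477 = 66.5.

N1* ≈ 477, N2* ≈ 66.5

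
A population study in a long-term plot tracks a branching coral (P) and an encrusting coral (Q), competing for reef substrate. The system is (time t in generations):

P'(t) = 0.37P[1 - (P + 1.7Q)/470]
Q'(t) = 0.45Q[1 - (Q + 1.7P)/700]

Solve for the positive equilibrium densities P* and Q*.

P* ≈ 381, Q* ≈ 52.4

Setting both brackets to zero gives the nullclines P + 1.7Q = 470 and 1.7P + Q = 700.
Substituting Q = 700 - 1.7P into the first: P(1 - 1.7·1.7) = 470 - 1.7·700.
So P* = -720/-1.89 = 381, and then Q* = 700 - 1.7·381 = 52.4.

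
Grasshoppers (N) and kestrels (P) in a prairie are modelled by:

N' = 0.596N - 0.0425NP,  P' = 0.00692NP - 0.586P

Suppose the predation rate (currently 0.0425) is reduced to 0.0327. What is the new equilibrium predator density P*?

P* ≈ 18.2

At the interior fixed point, setting dN/dt = 0 with N > 0 fixes P* = (prey growth rate)/(NP coefficient) — independent of the other coefficients.
With the change, P* = 0.596/0.0327 = 18.2; it rises from 14.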